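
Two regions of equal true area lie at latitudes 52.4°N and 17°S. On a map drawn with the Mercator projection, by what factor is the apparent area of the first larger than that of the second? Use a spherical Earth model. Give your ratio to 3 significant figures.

Mercator is conformal with k = sec φ, so areal scale = k² = sec²φ.
At 52.4°: sec²(52.4°) = 1/0.6101² = 2.686.
At 17°: sec²(17°) = 1/0.9563² = 1.093.
Ratio = 2.686/1.093 = cos²(17°)/cos²(52.4°) ≈ 2.46.

2.46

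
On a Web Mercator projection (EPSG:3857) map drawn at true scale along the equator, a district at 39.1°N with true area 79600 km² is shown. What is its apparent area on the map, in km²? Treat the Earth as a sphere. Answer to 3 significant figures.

The Mercator projection is conformal; its linear scale factor is the same in every direction and equals sec φ = 1/cos φ.
Areal scale = k² = sec²φ = 1/cos²(39.1°) = 1/0.7760² = 1.660.
Apparent area = 79600 × 1.660 ≈ 132000 km².

132000 km²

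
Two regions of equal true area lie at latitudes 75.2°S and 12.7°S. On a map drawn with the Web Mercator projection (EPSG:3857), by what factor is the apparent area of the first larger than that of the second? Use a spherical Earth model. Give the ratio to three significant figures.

Mercator is conformal with k = sec φ, so areal scale = k² = sec²φ.
At 75.2°: sec²(75.2°) = 1/0.2554² = 15.33.
At 12.7°: sec²(12.7°) = 1/0.9755² = 1.051.
Ratio = 15.33/1.051 = cos²(12.7°)/cos²(75.2°) ≈ 14.6.

14.6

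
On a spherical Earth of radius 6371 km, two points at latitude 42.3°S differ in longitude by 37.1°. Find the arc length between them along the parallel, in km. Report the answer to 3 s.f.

Arc length along a parallel = R cos φ · Δλ (with Δλ in radians).
= 6371 × cos 42.3° × (37.1° × π/180) = 6371 × 0.7396 × 0.6475 ≈ 3050 km.

3050 km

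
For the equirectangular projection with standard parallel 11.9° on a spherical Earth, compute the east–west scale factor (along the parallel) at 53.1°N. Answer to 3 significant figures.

With standard parallel φ₀ = 11.9°, the equirectangular projection gives x = Rλ cos φ₀, y = Rφ, so h = 1 and k = cos 11.9° / cos φ.
k = cos 11.9° / cos 53.1° = 0.9785/0.6004 = 1.630.

1.63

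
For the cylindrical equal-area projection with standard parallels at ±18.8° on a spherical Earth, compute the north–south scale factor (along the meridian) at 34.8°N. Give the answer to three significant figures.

For cylindrical equal-area with standard parallel φ₀, h = cos φ / cos φ₀ and k = cos φ₀ / cos φ, so h·k = 1.
h = cos 34.8° / cos 18.8° = 0.8211/0.9466 = 0.8674.

0.867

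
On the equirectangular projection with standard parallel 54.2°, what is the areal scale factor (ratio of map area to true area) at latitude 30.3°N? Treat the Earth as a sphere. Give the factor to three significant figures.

With standard parallel φ₀ = 54.2°, the equirectangular projection gives x = Rλ cos φ₀, y = Rφ, so h = 1 and k = cos 54.2° / cos φ.
Areal scale = h·k = 1 × cos φ₀ / cos φ; at 30.3°, h = 1.000, k = 0.6775, so h·k = 0.6775.

0.678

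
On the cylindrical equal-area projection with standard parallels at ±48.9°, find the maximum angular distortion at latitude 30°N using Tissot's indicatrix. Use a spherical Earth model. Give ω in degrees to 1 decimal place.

31.2°

A cylindrical equal-area projection with standard parallel φ₀ has meridian scale h = cos φ / cos φ₀ and parallel scale k = cos φ₀ / cos φ (so areas are preserved, h·k = 1).
At 30°: h = 1.317, k = 0.7591; principal scales a = 1.317, b = 0.7591.
sin(ω/2) = (a − b)/(a + b) = 0.5583/2.076 = 0.2689, so ω = 2 arcsin(0.2689) ≈ 31.2°.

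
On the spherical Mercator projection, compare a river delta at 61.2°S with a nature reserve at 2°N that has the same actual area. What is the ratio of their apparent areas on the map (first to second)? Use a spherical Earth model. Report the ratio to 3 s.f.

4.30

On Mercator, area is exaggerated by sec²φ = 1/cos²φ.
At 61.2°: sec²(61.2°) = 1/0.4818² = 4.309.
At 2°: sec²(2°) = 1/0.9994² = 1.001.
Ratio = 4.309/1.001 = cos²(2°)/cos²(61.2°) ≈ 4.30.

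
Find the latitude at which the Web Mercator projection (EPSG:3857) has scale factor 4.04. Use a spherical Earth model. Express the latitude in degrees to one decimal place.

75.7°

Mercator scale is k = sec φ = 1/cos φ.
1/cos φ = 4.04  ⇒  cos φ = 0.2475  ⇒  φ = arccos(0.2475) ≈ 75.7°.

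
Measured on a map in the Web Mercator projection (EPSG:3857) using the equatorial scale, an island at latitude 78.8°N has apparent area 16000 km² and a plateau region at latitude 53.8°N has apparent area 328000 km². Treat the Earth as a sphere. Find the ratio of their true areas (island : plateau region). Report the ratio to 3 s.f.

Since Mercator area scale is 1/cos²φ, the true area equals the apparent area multiplied by cos²φ.
True area of island: 16000 × cos²(78.8°) = 16000 × 0.03773 = 603.6 km².
True area of plateau region: 328000 × cos²(53.8°) = 328000 × 0.3488 = 114400 km².
Ratio = 603.6 / 114400 ≈ 0.00528.

0.00528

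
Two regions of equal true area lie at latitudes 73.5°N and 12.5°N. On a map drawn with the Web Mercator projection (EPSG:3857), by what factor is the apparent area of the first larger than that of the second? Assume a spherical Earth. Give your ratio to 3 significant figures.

On Mercator, area is exaggerated by sec²φ = 1/cos²φ.
At 73.5°: sec²(73.5°) = 1/0.2840² = 12.40.
At 12.5°: sec²(12.5°) = 1/0.9763² = 1.049.
Ratio = 12.40/1.049 = cos²(12.5°)/cos²(73.5°) ≈ 11.8.

11.8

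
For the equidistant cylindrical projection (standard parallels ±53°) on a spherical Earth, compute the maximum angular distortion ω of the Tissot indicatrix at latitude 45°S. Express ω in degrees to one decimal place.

9.2°

In the equirectangular projection with standard parallel φ₀ = 53° (x = Rλ cos φ₀, y = Rφ), meridians are true-scale (h = 1) and the parallel scale is k = cos φ₀ / cos φ.
At 45°: h = 1.000, k = 0.8511; principal scales a = 1.000, b = 0.8511.
sin(ω/2) = (a − b)/(a + b) = 0.1489/1.851 = 0.08044, so ω = 2 arcsin(0.08044) ≈ 9.2°.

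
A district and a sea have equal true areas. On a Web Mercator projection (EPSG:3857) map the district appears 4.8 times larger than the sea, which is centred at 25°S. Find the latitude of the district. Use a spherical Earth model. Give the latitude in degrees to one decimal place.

65.6°

On Mercator, (apparent₁)/(apparent₂) = sec²φ₁ / sec²φ₂ when true areas are equal.
cos²φ₂ / cos²φ₁ = 4.8  ⇒  cos φ₁ = cos 25° / √4.8 = 0.9063/2.191 = 0.4137.
φ₁ = arccos(0.4137) ≈ 65.6°.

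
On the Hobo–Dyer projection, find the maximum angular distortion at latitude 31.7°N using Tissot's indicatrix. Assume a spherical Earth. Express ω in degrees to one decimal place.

8.0°

The Hobo–Dyer projection is cylindrical equal-area with φ₀ = 37.5°. A cylindrical equal-area projection with standard parallel φ₀ has meridian scale h = cos φ / cos φ₀ and parallel scale k = cos φ₀ / cos φ (so areas are preserved, h·k = 1).
At 31.7°: h = 1.072, k = 0.9325; principal scales a = 1.072, b = 0.9325.
sin(ω/2) = (a − b)/(a + b) = 0.1400/2.005 = 0.06981, so ω = 2 arcsin(0.06981) ≈ 8.0°.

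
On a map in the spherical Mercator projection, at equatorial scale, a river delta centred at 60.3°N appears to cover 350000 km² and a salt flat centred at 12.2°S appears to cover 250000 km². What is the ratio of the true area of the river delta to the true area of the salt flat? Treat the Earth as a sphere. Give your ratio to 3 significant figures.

0.360

Since Mercator area scale is 1/cos²φ, the true area equals the apparent area multiplied by cos²φ.
True area of river delta: 350000 × cos²(60.3°) = 350000 × 0.2455 = 85920 km².
True area of salt flat: 250000 × cos²(12.2°) = 250000 × 0.9553 = 238800 km².
Ratio = 85920 / 238800 ≈ 0.360.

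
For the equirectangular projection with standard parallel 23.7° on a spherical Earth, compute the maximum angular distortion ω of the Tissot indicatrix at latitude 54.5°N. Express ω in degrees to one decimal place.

With standard parallel φ₀ = 23.7°, the equirectangular projection gives x = Rλ cos φ₀, y = Rφ, so h = 1 and k = cos 23.7° / cos φ.
At 54.5°: h = 1.000, k = 1.577; principal scales a = 1.577, b = 1.000.
sin(ω/2) = (a − b)/(a + b) = 0.5768/2.577 = 0.2238, so ω = 2 arcsin(0.2238) ≈ 25.9°.

25.9°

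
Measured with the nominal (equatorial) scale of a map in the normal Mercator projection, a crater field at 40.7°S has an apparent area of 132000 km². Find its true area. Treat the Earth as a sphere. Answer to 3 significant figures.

The Mercator projection is conformal; its linear scale factor is the same in every direction and equals sec φ = 1/cos φ.
Areal scale = k² = sec²φ = 1/cos²(40.7°) = 1/0.7581² = 1.740.
True area = apparent / (areal scale) = 132000 / 1.740 ≈ 75900 km².

75900 km²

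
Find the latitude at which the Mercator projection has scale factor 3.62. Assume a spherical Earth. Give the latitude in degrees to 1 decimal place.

Mercator scale is k = sec φ = 1/cos φ.
1/cos φ = 3.62  ⇒  cos φ = 0.2762  ⇒  φ = arccos(0.2762) ≈ 74.0°.

74.0°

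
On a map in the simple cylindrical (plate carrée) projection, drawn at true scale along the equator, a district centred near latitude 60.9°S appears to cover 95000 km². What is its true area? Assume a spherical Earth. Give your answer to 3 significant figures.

In the plate carrée (x = Rλ, y = Rφ), meridians are true-scale (h = 1) and parallels are stretched by k = sec φ.
Areal scale = h·k = 1 × sec φ; at 60.9°, h = 1.000, k = 2.056, so h·k = 2.056.
True area = apparent / (areal scale) = 95000 / 2.056 ≈ 46200 km².

46200 km²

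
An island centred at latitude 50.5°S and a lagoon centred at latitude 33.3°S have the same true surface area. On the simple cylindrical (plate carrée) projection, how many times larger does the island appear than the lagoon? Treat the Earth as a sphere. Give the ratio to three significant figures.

1.31

For the equirectangular projection with φ₀ = 0 (plate carrée), h = 1 along meridians and k = sec φ along parallels.
Areal scale at 50.5°: h·k = 1.000 × 1.572 = 1.572.
Areal scale at 33.3°: h·k = 1.000 × 1.196 = 1.196.
Ratio = 1.572/1.196 ≈ 1.31.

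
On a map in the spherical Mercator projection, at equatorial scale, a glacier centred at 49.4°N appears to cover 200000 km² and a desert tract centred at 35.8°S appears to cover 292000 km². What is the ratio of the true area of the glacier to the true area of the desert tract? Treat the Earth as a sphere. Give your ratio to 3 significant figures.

0.441

Since Mercator area scale is 1/cos²φ, the true area equals the apparent area multiplied by cos²φ.
True area of glacier: 200000 × cos²(49.4°) = 200000 × 0.4235 = 84700 km².
True area of desert tract: 292000 × cos²(35.8°) = 292000 × 0.6578 = 192100 km².
Ratio = 84700 / 192100 ≈ 0.441.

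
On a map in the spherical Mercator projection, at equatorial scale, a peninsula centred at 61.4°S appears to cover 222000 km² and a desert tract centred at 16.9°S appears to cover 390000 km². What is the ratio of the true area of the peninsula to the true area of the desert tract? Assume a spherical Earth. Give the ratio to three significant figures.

On Mercator the areal scale is sec²φ, so true area = apparent × cos²φ.
True area of peninsula: 222000 × cos²(61.4°) = 222000 × 0.2291 = 50870 km².
True area of desert tract: 390000 × cos²(16.9°) = 390000 × 0.9155 = 357000 km².
Ratio = 50870 / 357000 ≈ 0.142.

0.142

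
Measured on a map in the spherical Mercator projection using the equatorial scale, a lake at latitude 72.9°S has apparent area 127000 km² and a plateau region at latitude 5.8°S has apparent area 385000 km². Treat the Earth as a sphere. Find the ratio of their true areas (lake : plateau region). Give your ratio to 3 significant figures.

Since Mercator area scale is 1/cos²φ, the true area equals the apparent area multiplied by cos²φ.
True area of lake: 127000 × cos²(72.9°) = 127000 × 0.08646 = 10980 km².
True area of plateau region: 385000 × cos²(5.8°) = 385000 × 0.9898 = 381100 km².
Ratio = 10980 / 381100 ≈ 0.0288.

0.0288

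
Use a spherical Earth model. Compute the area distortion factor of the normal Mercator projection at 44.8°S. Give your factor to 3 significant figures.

For Mercator, h = k = sec φ (a conformal cylindrical projection has a single point scale, 1/cos φ).
Areal scale = k² = sec²φ = 1/cos²(44.8°) = 1/0.7096² = 1.986.

1.99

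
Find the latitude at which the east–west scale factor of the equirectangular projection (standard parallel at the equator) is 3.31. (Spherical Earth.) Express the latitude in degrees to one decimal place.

Plate carrée: h = 1, k = sec φ along parallels.
sec φ = 3.31  ⇒  cos φ = 0.3021  ⇒  φ ≈ 72.4°.

72.4°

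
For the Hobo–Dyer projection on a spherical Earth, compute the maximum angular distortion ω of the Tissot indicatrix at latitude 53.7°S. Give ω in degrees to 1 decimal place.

Hobo–Dyer is a cylindrical equal-area projection with standard parallels at ±37.5°. A cylindrical equal-area projection with standard parallel φ₀ has meridian scale h = cos φ / cos φ₀ and parallel scale k = cos φ₀ / cos φ (so areas are preserved, h·k = 1).
At 53.7°: h = 0.7462, k = 1.340; principal scales a = 1.340, b = 0.7462.
sin(ω/2) = (a − b)/(a + b) = 0.5939/2.086 = 0.2847, so ω = 2 arcsin(0.2847) ≈ 33.1°.

33.1°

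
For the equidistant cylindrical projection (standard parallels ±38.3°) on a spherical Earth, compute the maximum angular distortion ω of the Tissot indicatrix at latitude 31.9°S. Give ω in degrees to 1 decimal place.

The equidistant cylindrical projection with φ₀ = 38.3° has h = 1 (meridians true) and k = cos φ₀ / cos φ along parallels.
At 31.9°: h = 1.000, k = 0.9244; principal scales a = 1.000, b = 0.9244.
sin(ω/2) = (a − b)/(a + b) = 0.07562/1.924 = 0.03929, so ω = 2 arcsin(0.03929) ≈ 4.5°.

4.5°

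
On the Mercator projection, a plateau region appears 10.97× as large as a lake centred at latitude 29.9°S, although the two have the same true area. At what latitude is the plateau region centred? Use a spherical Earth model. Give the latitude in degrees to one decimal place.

74.8°

For equal true areas on Mercator, apparent areas scale as sec²φ, so the ratio is cos²φ₂ / cos²φ₁.
cos²φ₂ / cos²φ₁ = 10.97  ⇒  cos φ₁ = cos 29.9° / √10.97 = 0.8669/3.312 = 0.2617.
φ₁ = arccos(0.2617) ≈ 74.8°.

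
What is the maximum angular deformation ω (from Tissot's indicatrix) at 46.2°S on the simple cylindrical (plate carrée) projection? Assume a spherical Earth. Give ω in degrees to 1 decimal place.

Plate carrée maps x = Rλ, y = Rφ. The meridian scale is h = 1 and the parallel scale is k = 1/cos φ = sec φ.
At 46.2°: h = 1.000, k = 1.445; principal scales a = 1.445, b = 1.000.
sin(ω/2) = (a − b)/(a + b) = 0.4448/2.445 = 0.1819, so ω = 2 arcsin(0.1819) ≈ 21.0°.

21.0°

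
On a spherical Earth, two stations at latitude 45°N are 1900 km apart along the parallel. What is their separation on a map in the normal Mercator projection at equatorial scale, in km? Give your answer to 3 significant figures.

The Mercator projection is conformal; its linear scale factor is the same in every direction and equals sec φ = 1/cos φ.
Along the parallel, k = sec 45° = 1/0.7071 = 1.414.
Map distance = 1900 × 1.414 ≈ 2690 km.

2690 km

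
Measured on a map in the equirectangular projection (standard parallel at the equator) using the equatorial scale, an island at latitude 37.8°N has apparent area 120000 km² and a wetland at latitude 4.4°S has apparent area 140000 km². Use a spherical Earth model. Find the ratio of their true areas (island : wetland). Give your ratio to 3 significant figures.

On the plate carrée, areal scale = h·k = 1 × sec φ, so true area = apparent × cos φ.
True area of island: 120000 × cos(37.8°) = 120000 × 0.7902 = 94820 km².
True area of wetland: 140000 × cos(4.4°) = 140000 × 0.9971 = 139600 km².
Ratio = 94820 / 139600 ≈ 0.679.

0.679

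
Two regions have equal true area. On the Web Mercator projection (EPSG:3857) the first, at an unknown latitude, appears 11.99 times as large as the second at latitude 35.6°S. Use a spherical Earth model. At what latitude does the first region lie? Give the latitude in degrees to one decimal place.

76.4°

On Mercator, (apparent₁)/(apparent₂) = sec²φ₁ / sec²φ₂ when true areas are equal.
cos²φ₂ / cos²φ₁ = 11.99  ⇒  cos φ₁ = cos 35.6° / √11.99 = 0.8131/3.463 = 0.2348.
φ₁ = arccos(0.2348) ≈ 76.4°.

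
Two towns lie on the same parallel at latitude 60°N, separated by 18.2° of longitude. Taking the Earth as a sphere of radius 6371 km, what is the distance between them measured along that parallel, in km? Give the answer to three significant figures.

Arc length along a parallel = R cos φ · Δλ (with Δλ in radians).
= 6371 × cos 60° × (18.2° × π/180) = 6371 × 0.5000 × 0.3176 ≈ 1010 km.

1010 km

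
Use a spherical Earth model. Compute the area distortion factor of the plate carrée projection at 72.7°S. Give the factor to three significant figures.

3.36

In the plate carrée (x = Rλ, y = Rφ), meridians are true-scale (h = 1) and parallels are stretched by k = sec φ.
Areal scale = h·k = 1 × sec φ; at 72.7°, h = 1.000, k = 3.363, so h·k = 3.363.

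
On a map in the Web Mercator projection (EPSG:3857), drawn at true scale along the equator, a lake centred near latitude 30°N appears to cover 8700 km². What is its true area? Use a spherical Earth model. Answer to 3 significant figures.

6520 km²

The Mercator projection is conformal; its linear scale factor is the same in every direction and equals sec φ = 1/cos φ.
Areal scale = k² = sec²φ = 1/cos²(30°) = 1/0.8660² = 1.333.
True area = apparent / (areal scale) = 8700 / 1.333 ≈ 6520 km².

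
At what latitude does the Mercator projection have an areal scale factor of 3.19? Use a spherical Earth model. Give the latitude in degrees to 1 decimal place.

Mercator areal scale is sec²φ.
sec²φ = 3.19  ⇒  cos²φ = 0.3135  ⇒  cos φ = 0.5599.
φ = arccos(0.5599) ≈ 56.0°.

56.0°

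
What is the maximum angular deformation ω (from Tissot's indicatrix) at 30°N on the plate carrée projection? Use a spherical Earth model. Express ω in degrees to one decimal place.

For the equirectangular projection with φ₀ = 0 (plate carrée), h = 1 along meridians and k = sec φ along parallels.
At 30°: h = 1.000, k = 1.155; principal scales a = 1.155, b = 1.000.
sin(ω/2) = (a − b)/(a + b) = 0.1547/2.155 = 0.07180, so ω = 2 arcsin(0.07180) ≈ 8.2°.

8.2°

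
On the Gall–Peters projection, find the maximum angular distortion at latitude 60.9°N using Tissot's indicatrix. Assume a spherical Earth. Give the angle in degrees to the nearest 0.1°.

Gall–Peters is a cylindrical equal-area projection with standard parallels at ±45°. For cylindrical equal-area with standard parallel φ₀, h = cos φ / cos φ₀ and k = cos φ₀ / cos φ, so h·k = 1.
At 60.9°: h = 0.6878, k = 1.454; principal scales a = 1.454, b = 0.6878.
sin(ω/2) = (a − b)/(a + b) = 0.7662/2.142 = 0.3577, so ω = 2 arcsin(0.3577) ≈ 41.9°.

41.9°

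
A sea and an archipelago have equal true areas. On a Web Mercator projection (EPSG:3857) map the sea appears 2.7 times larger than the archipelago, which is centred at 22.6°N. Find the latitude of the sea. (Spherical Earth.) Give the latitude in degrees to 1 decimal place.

55.8°

Mercator areal scale is sec²φ, so apparent-area ratio = sec²φ₁ / sec²φ₂ = cos²φ₂ / cos²φ₁.
cos²φ₂ / cos²φ₁ = 2.7  ⇒  cos φ₁ = cos 22.6° / √2.7 = 0.9232/1.643 = 0.5618.
φ₁ = arccos(0.5618) ≈ 55.8°.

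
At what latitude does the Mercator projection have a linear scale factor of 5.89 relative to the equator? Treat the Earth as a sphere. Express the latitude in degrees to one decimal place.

80.2°

Mercator scale is k = sec φ = 1/cos φ.
1/cos φ = 5.89  ⇒  cos φ = 0.1698  ⇒  φ = arccos(0.1698) ≈ 80.2°.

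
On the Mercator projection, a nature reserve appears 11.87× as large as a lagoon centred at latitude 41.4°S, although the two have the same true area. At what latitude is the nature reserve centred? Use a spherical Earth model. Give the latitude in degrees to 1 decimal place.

77.4°

On Mercator, (apparent₁)/(apparent₂) = sec²φ₁ / sec²φ₂ when true areas are equal.
cos²φ₂ / cos²φ₁ = 11.87  ⇒  cos φ₁ = cos 41.4° / √11.87 = 0.7501/3.445 = 0.2177.
φ₁ = arccos(0.2177) ≈ 77.4°.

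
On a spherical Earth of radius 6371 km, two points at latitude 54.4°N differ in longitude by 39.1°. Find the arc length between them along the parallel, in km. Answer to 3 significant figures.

2530 km

Arc length along a parallel = R cos φ · Δλ (with Δλ in radians).
= 6371 × cos 54.4° × (39.1° × π/180) = 6371 × 0.5821 × 0.6824 ≈ 2530 km.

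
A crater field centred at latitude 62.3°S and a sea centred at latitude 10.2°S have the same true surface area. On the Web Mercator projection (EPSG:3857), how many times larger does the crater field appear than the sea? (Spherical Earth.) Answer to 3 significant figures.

On Mercator, area is exaggerated by sec²φ = 1/cos²φ.
At 62.3°: sec²(62.3°) = 1/0.4648² = 4.628.
At 10.2°: sec²(10.2°) = 1/0.9842² = 1.032.
Ratio = 4.628/1.032 = cos²(10.2°)/cos²(62.3°) ≈ 4.48.

4.48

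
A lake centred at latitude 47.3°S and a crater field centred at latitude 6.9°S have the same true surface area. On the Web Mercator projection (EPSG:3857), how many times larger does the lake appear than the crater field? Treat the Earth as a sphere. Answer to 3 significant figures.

2.14

On Mercator, area is exaggerated by sec²φ = 1/cos²φ.
At 47.3°: sec²(47.3°) = 1/0.6782² = 2.174.
At 6.9°: sec²(6.9°) = 1/0.9928² = 1.015.
Ratio = 2.174/1.015 = cos²(6.9°)/cos²(47.3°) ≈ 2.14.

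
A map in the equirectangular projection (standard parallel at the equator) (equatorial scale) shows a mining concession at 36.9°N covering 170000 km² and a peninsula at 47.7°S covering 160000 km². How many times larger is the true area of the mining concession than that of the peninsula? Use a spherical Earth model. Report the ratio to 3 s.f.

1.26

On the plate carrée, areal scale = h·k = 1 × sec φ, so true area = apparent × cos φ.
True area of mining concession: 170000 × cos(36.9°) = 170000 × 0.7997 = 135900 km².
True area of peninsula: 160000 × cos(47.7°) = 160000 × 0.6730 = 107700 km².
Ratio = 135900 / 107700 ≈ 1.26.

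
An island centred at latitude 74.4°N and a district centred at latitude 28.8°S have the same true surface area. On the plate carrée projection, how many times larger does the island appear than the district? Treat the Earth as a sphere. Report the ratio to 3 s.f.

3.26

In the plate carrée (x = Rλ, y = Rφ), meridians are true-scale (h = 1) and parallels are stretched by k = sec φ.
Areal scale at 74.4°: h·k = 1.000 × 3.719 = 3.719.
Areal scale at 28.8°: h·k = 1.000 × 1.141 = 1.141.
Ratio = 3.719/1.141 ≈ 3.26.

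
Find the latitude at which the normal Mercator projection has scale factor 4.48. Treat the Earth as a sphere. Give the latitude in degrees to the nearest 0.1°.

Mercator scale is k = sec φ = 1/cos φ.
1/cos φ = 4.48  ⇒  cos φ = 0.2232  ⇒  φ = arccos(0.2232) ≈ 77.1°.

77.1°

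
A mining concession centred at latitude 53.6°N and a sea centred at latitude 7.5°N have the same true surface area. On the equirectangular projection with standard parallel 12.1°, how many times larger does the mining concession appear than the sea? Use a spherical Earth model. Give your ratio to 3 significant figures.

1.67

With standard parallel φ₀ = 12.1°, the equirectangular projection gives x = Rλ cos φ₀, y = Rφ, so h = 1 and k = cos 12.1° / cos φ.
Areal scale at 53.6°: h·k = 1.000 × 1.648 = 1.648.
Areal scale at 7.5°: h·k = 1.000 × 0.9862 = 0.9862.
Ratio = 1.648/0.9862 ≈ 1.67.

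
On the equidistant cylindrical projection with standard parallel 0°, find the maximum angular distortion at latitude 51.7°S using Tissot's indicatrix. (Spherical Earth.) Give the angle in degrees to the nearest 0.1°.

27.2°

Plate carrée maps x = Rλ, y = Rφ. The meridian scale is h = 1 and the parallel scale is k = 1/cos φ = sec φ.
At 51.7°: h = 1.000, k = 1.613; principal scales a = 1.613, b = 1.000.
sin(ω/2) = (a − b)/(a + b) = 0.6135/2.613 = 0.2347, so ω = 2 arcsin(0.2347) ≈ 27.2°.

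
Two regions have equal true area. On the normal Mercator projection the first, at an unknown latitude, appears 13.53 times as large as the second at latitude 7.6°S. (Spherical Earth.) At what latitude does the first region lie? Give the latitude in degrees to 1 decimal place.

For equal true areas on Mercator, apparent areas scale as sec²φ, so the ratio is cos²φ₂ / cos²φ₁.
cos²φ₂ / cos²φ₁ = 13.53  ⇒  cos φ₁ = cos 7.6° / √13.53 = 0.9912/3.678 = 0.2695.
φ₁ = arccos(0.2695) ≈ 74.4°.

74.4°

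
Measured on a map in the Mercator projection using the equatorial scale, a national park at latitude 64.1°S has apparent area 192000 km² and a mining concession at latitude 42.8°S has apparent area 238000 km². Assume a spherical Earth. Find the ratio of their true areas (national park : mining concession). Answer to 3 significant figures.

On Mercator the areal scale is sec²φ, so true area = apparent × cos²φ.
True area of national park: 192000 × cos²(64.1°) = 192000 × 0.1908 = 36630 km².
True area of mining concession: 238000 × cos²(42.8°) = 238000 × 0.5384 = 128100 km².
Ratio = 36630 / 128100 ≈ 0.286.

0.286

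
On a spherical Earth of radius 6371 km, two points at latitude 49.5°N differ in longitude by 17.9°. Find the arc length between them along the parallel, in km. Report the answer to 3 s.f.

Arc length along a parallel = R cos φ · Δλ (with Δλ in radians).
= 6371 × cos 49.5° × (17.9° × π/180) = 6371 × 0.6494 × 0.3124 ≈ 1290 km.

1290 km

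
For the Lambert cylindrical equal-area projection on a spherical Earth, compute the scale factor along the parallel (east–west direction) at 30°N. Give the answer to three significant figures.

1.15

The Lambert cylindrical equal-area projection is the cylindrical equal-area projection with its standard parallel at the equator (φ₀ = 0). For cylindrical equal-area with standard parallel φ₀, h = cos φ / cos φ₀ and k = cos φ₀ / cos φ, so h·k = 1.
k = cos 0° / cos 30° = 1.000/0.8660 = 1.155.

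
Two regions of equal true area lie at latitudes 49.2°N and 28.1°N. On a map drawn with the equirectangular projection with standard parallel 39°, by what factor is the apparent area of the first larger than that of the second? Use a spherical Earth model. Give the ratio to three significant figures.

1.35

With standard parallel φ₀ = 39°, the equirectangular projection gives x = Rλ cos φ₀, y = Rφ, so h = 1 and k = cos 39° / cos φ.
Areal scale at 49.2°: h·k = 1.000 × 1.189 = 1.189.
Areal scale at 28.1°: h·k = 1.000 × 0.8810 = 0.8810.
Ratio = 1.189/0.8810 ≈ 1.35.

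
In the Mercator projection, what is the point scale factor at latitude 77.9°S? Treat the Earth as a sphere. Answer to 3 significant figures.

For Mercator, h = k = sec φ (a conformal cylindrical projection has a single point scale, 1/cos φ).
k = 1/cos 77.9° = 1/0.2096 = 4.771.

4.77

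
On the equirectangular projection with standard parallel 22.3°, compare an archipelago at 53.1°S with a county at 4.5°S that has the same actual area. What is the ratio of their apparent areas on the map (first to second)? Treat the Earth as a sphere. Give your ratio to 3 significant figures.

1.66

With standard parallel φ₀ = 22.3°, the equirectangular projection gives x = Rλ cos φ₀, y = Rφ, so h = 1 and k = cos 22.3° / cos φ.
Areal scale at 53.1°: h·k = 1.000 × 1.541 = 1.541.
Areal scale at 4.5°: h·k = 1.000 × 0.9281 = 0.9281.
Ratio = 1.541/0.9281 ≈ 1.66.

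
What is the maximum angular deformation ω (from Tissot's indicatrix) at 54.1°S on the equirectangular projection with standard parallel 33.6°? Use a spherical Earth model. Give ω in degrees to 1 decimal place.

20.0°

The equidistant cylindrical projection with φ₀ = 33.6° has h = 1 (meridians true) and k = cos φ₀ / cos φ along parallels.
At 54.1°: h = 1.000, k = 1.420; principal scales a = 1.420, b = 1.000.
sin(ω/2) = (a − b)/(a + b) = 0.4205/2.420 = 0.1737, so ω = 2 arcsin(0.1737) ≈ 20.0°.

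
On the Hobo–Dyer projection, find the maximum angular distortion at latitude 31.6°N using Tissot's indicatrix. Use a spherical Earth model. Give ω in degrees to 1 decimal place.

Hobo–Dyer is a cylindrical equal-area projection with standard parallels at ±37.5°. Cylindrical equal-area (φ₀ = 37.5°): h = cos φ / cos 37.5° along meridians, k = cos 37.5° / cos φ along parallels; h·k = 1.
At 31.6°: h = 1.074, k = 0.9315; principal scales a = 1.074, b = 0.9315.
sin(ω/2) = (a − b)/(a + b) = 0.1421/2.005 = 0.07088, so ω = 2 arcsin(0.07088) ≈ 8.1°.

8.1°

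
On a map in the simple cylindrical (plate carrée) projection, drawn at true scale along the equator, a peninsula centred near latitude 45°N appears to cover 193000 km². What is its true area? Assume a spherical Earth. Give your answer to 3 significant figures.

Plate carrée maps x = Rλ, y = Rφ. The meridian scale is h = 1 and the parallel scale is k = 1/cos φ = sec φ.
Areal scale = h·k = 1 × sec φ; at 45°, h = 1.000, k = 1.414, so h·k = 1.414.
True area = apparent / (areal scale) = 193000 / 1.414 ≈ 136000 km².

136000 km²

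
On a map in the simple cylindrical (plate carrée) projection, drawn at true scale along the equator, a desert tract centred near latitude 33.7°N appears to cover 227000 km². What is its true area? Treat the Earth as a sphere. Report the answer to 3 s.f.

189000 km²

Plate carrée maps x = Rλ, y = Rφ. The meridian scale is h = 1 and the parallel scale is k = 1/cos φ = sec φ.
Areal scale = h·k = 1 × sec φ; at 33.7°, h = 1.000, k = 1.202, so h·k = 1.202.
True area = apparent / (areal scale) = 227000 / 1.202 ≈ 189000 km².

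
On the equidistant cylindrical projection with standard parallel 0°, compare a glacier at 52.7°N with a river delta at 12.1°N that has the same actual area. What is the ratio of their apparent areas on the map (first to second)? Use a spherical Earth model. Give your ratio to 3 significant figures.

Plate carrée maps x = Rλ, y = Rφ. The meridian scale is h = 1 and the parallel scale is k = 1/cos φ = sec φ.
Areal scale at 52.7°: h·k = 1.000 × 1.650 = 1.650.
Areal scale at 12.1°: h·k = 1.000 × 1.023 = 1.023.
Ratio = 1.650/1.023 ≈ 1.61.

1.61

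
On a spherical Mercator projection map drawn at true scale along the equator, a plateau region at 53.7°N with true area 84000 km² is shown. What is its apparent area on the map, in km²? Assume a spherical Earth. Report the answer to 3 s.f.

240000 km²

Mercator is conformal, so the point scale is isotropic: h = k = sec φ = 1/cos φ.
Areal scale = k² = sec²φ = 1/cos²(53.7°) = 1/0.5920² = 2.853.
Apparent area = 84000 × 2.853 ≈ 240000 km².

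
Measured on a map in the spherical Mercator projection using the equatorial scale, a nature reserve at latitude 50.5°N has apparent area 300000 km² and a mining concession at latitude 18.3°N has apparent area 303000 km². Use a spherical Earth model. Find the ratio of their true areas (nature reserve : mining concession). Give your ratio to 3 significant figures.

Since Mercator area scale is 1/cos²φ, the true area equals the apparent area multiplied by cos²φ.
True area of nature reserve: 300000 × cos²(50.5°) = 300000 × 0.4046 = 121400 km².
True area of mining concession: 303000 × cos²(18.3°) = 303000 × 0.9014 = 273100 km².
Ratio = 121400 / 273100 ≈ 0.444.

0.444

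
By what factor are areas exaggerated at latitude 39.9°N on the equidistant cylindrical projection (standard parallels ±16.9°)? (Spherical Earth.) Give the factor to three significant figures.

The equidistant cylindrical projection with φ₀ = 16.9° has h = 1 (meridians true) and k = cos φ₀ / cos φ along parallels.
Areal scale = h·k = 1 × cos φ₀ / cos φ; at 39.9°, h = 1.000, k = 1.247, so h·k = 1.247.

1.25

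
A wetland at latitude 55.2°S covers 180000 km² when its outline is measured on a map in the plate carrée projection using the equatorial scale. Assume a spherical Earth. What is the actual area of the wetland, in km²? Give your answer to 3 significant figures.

103000 km²

Plate carrée maps x = Rλ, y = Rφ. The meridian scale is h = 1 and the parallel scale is k = 1/cos φ = sec φ.
Areal scale = h·k = 1 × sec φ; at 55.2°, h = 1.000, k = 1.752, so h·k = 1.752.
True area = apparent / (areal scale) = 180000 / 1.752 ≈ 103000 km².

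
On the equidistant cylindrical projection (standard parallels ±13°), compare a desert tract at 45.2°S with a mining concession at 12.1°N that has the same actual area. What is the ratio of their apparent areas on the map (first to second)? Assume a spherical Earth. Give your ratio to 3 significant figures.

With standard parallel φ₀ = 13°, the equirectangular projection gives x = Rλ cos φ₀, y = Rφ, so h = 1 and k = cos 13° / cos φ.
Areal scale at 45.2°: h·k = 1.000 × 1.383 = 1.383.
Areal scale at 12.1°: h·k = 1.000 × 0.9965 = 0.9965.
Ratio = 1.383/0.9965 ≈ 1.39.

1.39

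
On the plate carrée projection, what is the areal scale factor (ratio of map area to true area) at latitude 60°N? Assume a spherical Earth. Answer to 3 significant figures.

2.00

Plate carrée maps x = Rλ, y = Rφ. The meridian scale is h = 1 and the parallel scale is k = 1/cos φ = sec φ.
Areal scale = h·k = 1 × sec φ; at 60°, h = 1.000, k = 2.000, so h·k = 2.000.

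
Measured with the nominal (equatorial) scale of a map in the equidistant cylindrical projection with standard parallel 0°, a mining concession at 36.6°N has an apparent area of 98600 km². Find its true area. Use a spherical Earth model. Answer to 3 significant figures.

In the plate carrée (x = Rλ, y = Rφ), meridians are true-scale (h = 1) and parallels are stretched by k = sec φ.
Areal scale = h·k = 1 × sec φ; at 36.6°, h = 1.000, k = 1.246, so h·k = 1.246.
True area = apparent / (areal scale) = 98600 / 1.246 ≈ 79200 km².

79200 km²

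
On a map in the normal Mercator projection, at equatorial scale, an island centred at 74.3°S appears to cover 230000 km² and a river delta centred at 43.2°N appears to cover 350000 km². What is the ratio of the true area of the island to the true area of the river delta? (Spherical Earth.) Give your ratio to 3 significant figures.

Since Mercator area scale is 1/cos²φ, the true area equals the apparent area multiplied by cos²φ.
True area of island: 230000 × cos²(74.3°) = 230000 × 0.07322 = 16840 km².
True area of river delta: 350000 × cos²(43.2°) = 350000 × 0.5314 = 186000 km².
Ratio = 16840 / 186000 ≈ 0.0906.

0.0906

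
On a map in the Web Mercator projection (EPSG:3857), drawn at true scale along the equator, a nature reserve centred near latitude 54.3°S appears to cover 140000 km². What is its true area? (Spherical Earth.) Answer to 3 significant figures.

The Mercator projection is conformal; its linear scale factor is the same in every direction and equals sec φ = 1/cos φ.
Areal scale = k² = sec²φ = 1/cos²(54.3°) = 1/0.5835² = 2.937.
True area = apparent / (areal scale) = 140000 / 2.937 ≈ 47700 km².

47700 km²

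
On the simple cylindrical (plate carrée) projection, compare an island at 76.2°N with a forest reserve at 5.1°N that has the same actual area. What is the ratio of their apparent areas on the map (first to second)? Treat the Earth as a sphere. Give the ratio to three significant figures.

In the plate carrée (x = Rλ, y = Rφ), meridians are true-scale (h = 1) and parallels are stretched by k = sec φ.
Areal scale at 76.2°: h·k = 1.000 × 4.192 = 4.192.
Areal scale at 5.1°: h·k = 1.000 × 1.004 = 1.004.
Ratio = 4.192/1.004 ≈ 4.18.

4.18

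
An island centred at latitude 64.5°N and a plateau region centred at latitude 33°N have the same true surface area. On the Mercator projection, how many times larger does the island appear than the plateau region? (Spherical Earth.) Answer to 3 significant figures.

3.80

On Mercator, area is exaggerated by sec²φ = 1/cos²φ.
At 64.5°: sec²(64.5°) = 1/0.4305² = 5.395.
At 33°: sec²(33°) = 1/0.8387² = 1.422.
Ratio = 5.395/1.422 = cos²(33°)/cos²(64.5°) ≈ 3.80.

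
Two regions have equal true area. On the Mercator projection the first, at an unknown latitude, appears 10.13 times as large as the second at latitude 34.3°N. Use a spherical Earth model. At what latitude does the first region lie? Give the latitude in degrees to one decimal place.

75.0°

On Mercator, (apparent₁)/(apparent₂) = sec²φ₁ / sec²φ₂ when true areas are equal.
cos²φ₂ / cos²φ₁ = 10.13  ⇒  cos φ₁ = cos 34.3° / √10.13 = 0.8261/3.183 = 0.2596.
φ₁ = arccos(0.2596) ≈ 75.0°.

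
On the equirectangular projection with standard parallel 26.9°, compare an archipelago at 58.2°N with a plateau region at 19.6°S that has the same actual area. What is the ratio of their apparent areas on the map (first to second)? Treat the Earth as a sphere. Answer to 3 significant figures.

The equidistant cylindrical projection with φ₀ = 26.9° has h = 1 (meridians true) and k = cos φ₀ / cos φ along parallels.
Areal scale at 58.2°: h·k = 1.000 × 1.692 = 1.692.
Areal scale at 19.6°: h·k = 1.000 × 0.9466 = 0.9466.
Ratio = 1.692/0.9466 ≈ 1.79.

1.79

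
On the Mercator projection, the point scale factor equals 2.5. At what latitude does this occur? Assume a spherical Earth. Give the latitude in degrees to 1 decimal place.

66.4°

Mercator scale is k = sec φ = 1/cos φ.
1/cos φ = 2.5  ⇒  cos φ = 0.4000  ⇒  φ = arccos(0.4000) ≈ 66.4°.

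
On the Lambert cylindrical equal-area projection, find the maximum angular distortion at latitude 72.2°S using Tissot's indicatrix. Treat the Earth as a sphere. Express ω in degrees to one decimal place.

112.0°

The Lambert cylindrical equal-area projection is the cylindrical equal-area projection with its standard parallel at the equator (φ₀ = 0). A cylindrical equal-area projection with standard parallel φ₀ has meridian scale h = cos φ / cos φ₀ and parallel scale k = cos φ₀ / cos φ (so areas are preserved, h·k = 1).
At 72.2°: h = 0.3057, k = 3.271; principal scales a = 3.271, b = 0.3057.
sin(ω/2) = (a − b)/(a + b) = 2.966/3.577 = 0.8291, so ω = 2 arcsin(0.8291) ≈ 112.0°.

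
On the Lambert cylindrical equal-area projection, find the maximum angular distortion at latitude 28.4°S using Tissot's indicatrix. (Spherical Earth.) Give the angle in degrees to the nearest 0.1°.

The Lambert cylindrical equal-area projection is the cylindrical equal-area projection with its standard parallel at the equator (φ₀ = 0). A cylindrical equal-area projection with standard parallel φ₀ has meridian scale h = cos φ / cos φ₀ and parallel scale k = cos φ₀ / cos φ (so areas are preserved, h·k = 1).
At 28.4°: h = 0.8796, k = 1.137; principal scales a = 1.137, b = 0.8796.
sin(ω/2) = (a − b)/(a + b) = 0.2572/2.016 = 0.1275, so ω = 2 arcsin(0.1275) ≈ 14.7°.

14.7°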